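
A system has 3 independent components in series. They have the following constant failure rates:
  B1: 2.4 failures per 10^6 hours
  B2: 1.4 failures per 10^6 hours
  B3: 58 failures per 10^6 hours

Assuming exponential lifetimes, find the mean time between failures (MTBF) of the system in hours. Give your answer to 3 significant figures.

16200

Series of exponential components: λ_sys = Σ λ_i
λ_sys = 0.0000024 + 0.0000014 + 0.000058 = 6.1800e-05 /h
MTBF = 1 / λ_sys = 16200 h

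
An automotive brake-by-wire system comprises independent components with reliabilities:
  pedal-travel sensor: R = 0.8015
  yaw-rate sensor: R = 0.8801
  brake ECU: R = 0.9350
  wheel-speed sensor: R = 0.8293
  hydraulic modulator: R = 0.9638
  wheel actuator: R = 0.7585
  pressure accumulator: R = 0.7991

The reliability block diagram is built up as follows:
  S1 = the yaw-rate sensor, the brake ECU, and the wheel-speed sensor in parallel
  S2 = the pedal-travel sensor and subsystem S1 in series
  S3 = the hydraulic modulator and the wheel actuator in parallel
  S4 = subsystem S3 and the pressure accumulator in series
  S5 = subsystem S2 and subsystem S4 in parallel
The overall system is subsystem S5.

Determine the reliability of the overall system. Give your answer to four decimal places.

Parallel (yaw-rate sensor, brake ECU, and wheel-speed sensor): 1 − (1 − 0.880100)(1 − 0.935000)(1 − 0.829300) = 0.998670
Series (pedal-travel sensor and [0.998670]): 0.801500 × 0.998670 = 0.800434
Parallel (hydraulic modulator and wheel actuator): 1 − (1 − 0.963800)(1 − 0.758500) = 0.991258
Series ([0.991258] and pressure accumulator): 0.991258 × 0.799100 = 0.792114
Parallel ([0.800434] and [0.792114]): 1 − (1 − 0.800434)(1 − 0.792114) = 0.9585

0.9585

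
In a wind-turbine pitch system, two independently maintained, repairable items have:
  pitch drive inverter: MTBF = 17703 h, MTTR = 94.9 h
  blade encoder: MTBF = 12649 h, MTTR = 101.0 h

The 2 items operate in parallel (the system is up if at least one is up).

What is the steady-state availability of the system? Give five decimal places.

0.99996

A(pitch drive inverter) = MTBF/(MTBF+MTTR) = 17703/(17703+94.9) = 0.994668
A(blade encoder) = MTBF/(MTBF+MTTR) = 12649/(12649+101.0) = 0.992078
Parallel availability: 1 − (1 − 0.994668)(1 − 0.992078) = 0.99996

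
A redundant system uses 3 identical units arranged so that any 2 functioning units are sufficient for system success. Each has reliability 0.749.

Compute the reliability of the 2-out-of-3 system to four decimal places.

R = Σ_{i=2}^{3} C(3,i) p^i (1−p)^{3−i} with p = 0.749
C(3,2)·0.749^2·0.251^1 = 0.422434
C(3,3)·0.749^3·0.251^0 = 0.420190
Sum = 0.8426

0.8426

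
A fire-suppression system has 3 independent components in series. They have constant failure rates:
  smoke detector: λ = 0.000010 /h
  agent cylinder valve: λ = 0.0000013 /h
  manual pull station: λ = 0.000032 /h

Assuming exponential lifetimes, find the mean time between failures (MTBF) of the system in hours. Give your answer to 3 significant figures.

Series of exponential components: λ_sys = Σ λ_i
λ_sys = 0.000010 + 0.0000013 + 0.000032 = 4.3300e-05 /h
MTBF = 1 / λ_sys = 23100 h

23100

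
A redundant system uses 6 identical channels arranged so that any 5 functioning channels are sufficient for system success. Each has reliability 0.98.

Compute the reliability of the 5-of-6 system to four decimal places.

0.9943

R = Σ_{i=5}^{6} C(6,i) p^i (1−p)^{6−i} with p = 0.98
C(6,5)·0.98^5·0.02^1 = 0.108470
C(6,6)·0.98^6·0.02^0 = 0.885842
Sum = 0.9943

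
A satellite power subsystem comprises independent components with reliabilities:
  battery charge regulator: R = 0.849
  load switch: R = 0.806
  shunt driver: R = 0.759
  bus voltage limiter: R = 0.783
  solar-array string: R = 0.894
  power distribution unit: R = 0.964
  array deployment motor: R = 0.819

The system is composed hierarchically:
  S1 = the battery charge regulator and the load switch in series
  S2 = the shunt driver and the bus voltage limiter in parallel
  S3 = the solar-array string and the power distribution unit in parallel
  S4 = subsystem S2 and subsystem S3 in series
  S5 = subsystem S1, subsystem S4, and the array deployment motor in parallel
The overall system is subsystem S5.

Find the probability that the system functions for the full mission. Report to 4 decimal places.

0.9968

Series (battery charge regulator and load switch): 0.849000 × 0.806000 = 0.684294
Parallel (shunt driver and bus voltage limiter): 1 − (1 − 0.759000)(1 − 0.783000) = 0.947703
Parallel (solar-array string and power distribution unit): 1 − (1 − 0.894000)(1 − 0.964000) = 0.996184
Series ([0.947703] and [0.996184]): 0.947703 × 0.996184 = 0.944087
Parallel ([0.684294], [0.944087], and array deployment motor): 1 − (1 − 0.684294)(1 − 0.944087)(1 − 0.819000) = 0.9968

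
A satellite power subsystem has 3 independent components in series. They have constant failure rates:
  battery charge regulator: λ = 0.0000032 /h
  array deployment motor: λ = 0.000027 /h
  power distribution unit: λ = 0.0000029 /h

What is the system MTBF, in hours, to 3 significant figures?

30200

Series of exponential components: λ_sys = Σ λ_i
λ_sys = 0.0000032 + 0.000027 + 0.0000029 = 3.3100e-05 /h
MTBF = 1 / λ_sys = 30200 h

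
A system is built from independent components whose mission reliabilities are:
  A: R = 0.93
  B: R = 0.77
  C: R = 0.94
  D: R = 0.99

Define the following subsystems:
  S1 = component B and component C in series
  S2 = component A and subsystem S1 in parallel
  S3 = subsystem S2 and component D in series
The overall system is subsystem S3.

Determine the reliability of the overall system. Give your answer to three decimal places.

0.971

Series (B and C): 0.77000 × 0.94000 = 0.72380
Parallel (A and [0.72380]): 1 − (1 − 0.93000)(1 − 0.72380) = 0.98067
Series ([0.98067] and D): 0.98067 × 0.99000 = 0.971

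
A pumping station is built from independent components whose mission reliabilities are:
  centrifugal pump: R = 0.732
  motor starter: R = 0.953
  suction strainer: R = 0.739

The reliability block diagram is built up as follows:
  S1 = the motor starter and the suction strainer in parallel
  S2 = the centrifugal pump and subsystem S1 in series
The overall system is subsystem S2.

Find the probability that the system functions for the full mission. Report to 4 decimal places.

0.7230

Parallel (motor starter and suction strainer): 1 − (1 − 0.953000)(1 − 0.739000) = 0.987733
Series (centrifugal pump and [0.987733]): 0.732000 × 0.987733 = 0.7230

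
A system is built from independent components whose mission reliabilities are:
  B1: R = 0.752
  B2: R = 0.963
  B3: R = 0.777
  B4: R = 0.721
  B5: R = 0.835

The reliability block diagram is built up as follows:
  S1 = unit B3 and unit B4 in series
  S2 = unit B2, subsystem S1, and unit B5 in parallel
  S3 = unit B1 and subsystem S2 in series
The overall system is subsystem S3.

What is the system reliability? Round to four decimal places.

Series (B3 and B4): 0.777000 × 0.721000 = 0.560217
Parallel (B2, [0.560217], and B5): 1 − (1 − 0.963000)(1 − 0.560217)(1 − 0.835000) = 0.997315
Series (B1 and [0.997315]): 0.752000 × 0.997315 = 0.7500

0.7500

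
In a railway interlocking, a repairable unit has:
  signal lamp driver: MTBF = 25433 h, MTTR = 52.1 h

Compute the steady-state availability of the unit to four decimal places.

0.9980

A(signal lamp driver) = MTBF/(MTBF+MTTR) = 25433/(25433+52.1) = 0.9980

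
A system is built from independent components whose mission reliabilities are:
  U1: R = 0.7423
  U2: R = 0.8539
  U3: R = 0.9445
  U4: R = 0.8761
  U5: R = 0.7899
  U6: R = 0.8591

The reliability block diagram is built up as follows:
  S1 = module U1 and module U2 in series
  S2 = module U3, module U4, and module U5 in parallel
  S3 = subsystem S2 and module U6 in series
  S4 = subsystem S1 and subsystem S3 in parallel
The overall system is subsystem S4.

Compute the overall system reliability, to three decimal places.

Series (U1 and U2): 0.74230 × 0.85390 = 0.63385
Parallel (U3, U4, and U5): 1 − (1 − 0.94450)(1 − 0.87610)(1 − 0.78990) = 0.99856
Series ([0.99856] and U6): 0.99856 × 0.85910 = 0.85786
Parallel ([0.63385] and [0.85786]): 1 − (1 − 0.63385)(1 − 0.85786) = 0.948

0.948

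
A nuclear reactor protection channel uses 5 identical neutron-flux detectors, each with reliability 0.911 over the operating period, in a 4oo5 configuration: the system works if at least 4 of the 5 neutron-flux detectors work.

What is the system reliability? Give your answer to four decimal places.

R = Σ_{i=4}^{5} C(5,i) p^i (1−p)^{5−i} with p = 0.911
C(5,4)·0.911^4·0.089^1 = 0.306502
C(5,5)·0.911^5·0.089^0 = 0.627468
Sum = 0.9340

0.9340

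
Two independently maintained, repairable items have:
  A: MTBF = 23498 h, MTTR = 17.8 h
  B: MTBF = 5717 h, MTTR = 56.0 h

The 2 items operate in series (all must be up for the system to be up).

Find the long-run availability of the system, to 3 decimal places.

A(A) = MTBF/(MTBF+MTTR) = 23498/(23498+17.8) = 0.999243
A(B) = MTBF/(MTBF+MTTR) = 5717/(5717+56.0) = 0.990300
Series availability: 0.999243 × 0.990300 = 0.990

0.990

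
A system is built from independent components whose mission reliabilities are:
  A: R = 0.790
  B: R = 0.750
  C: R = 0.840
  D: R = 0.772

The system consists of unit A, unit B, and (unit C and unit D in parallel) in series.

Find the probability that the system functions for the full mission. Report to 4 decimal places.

0.5709

Parallel (C and D): 1 − (1 − 0.840000)(1 − 0.772000) = 0.963520
Series (A, B, and [0.963520]): 0.790000 × 0.750000 × 0.963520 = 0.5709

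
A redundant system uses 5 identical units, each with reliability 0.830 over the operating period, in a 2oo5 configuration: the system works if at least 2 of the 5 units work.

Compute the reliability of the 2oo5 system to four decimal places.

0.9964

R = Σ_{i=2}^{5} C(5,i) p^i (1−p)^{5−i} with p = 0.830
C(5,2)·0.830^2·0.170^3 = 0.033846
C(5,3)·0.830^3·0.170^2 = 0.165246
C(5,4)·0.830^4·0.170^1 = 0.403396
C(5,5)·0.830^5·0.170^0 = 0.393904
Sum = 0.9964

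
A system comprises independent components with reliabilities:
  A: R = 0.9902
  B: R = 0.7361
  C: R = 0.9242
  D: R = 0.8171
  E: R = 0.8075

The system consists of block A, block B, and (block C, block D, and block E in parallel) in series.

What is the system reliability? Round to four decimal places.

Parallel (C, D, and E): 1 − (1 − 0.924200)(1 − 0.817100)(1 − 0.807500) = 0.997331
Series (A, B, and [0.997331]): 0.990200 × 0.736100 × 0.997331 = 0.7269

0.7269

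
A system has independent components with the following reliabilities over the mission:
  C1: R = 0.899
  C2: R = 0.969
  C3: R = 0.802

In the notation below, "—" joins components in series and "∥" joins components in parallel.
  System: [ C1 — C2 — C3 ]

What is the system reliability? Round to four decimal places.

0.6986

Series (C1, C2, and C3): 0.899000 × 0.969000 × 0.802000 = 0.6986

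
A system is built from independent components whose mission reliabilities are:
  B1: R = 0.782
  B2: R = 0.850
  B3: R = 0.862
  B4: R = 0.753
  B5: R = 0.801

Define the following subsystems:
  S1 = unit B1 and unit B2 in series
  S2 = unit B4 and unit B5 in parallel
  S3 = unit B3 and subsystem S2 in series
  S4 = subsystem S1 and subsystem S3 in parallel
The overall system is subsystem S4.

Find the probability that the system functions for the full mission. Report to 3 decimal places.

Series (B1 and B2): 0.78200 × 0.85000 = 0.66470
Parallel (B4 and B5): 1 − (1 − 0.75300)(1 − 0.80100) = 0.95085
Series (B3 and [0.95085]): 0.86200 × 0.95085 = 0.81963
Parallel ([0.66470] and [0.81963]): 1 − (1 − 0.66470)(1 − 0.81963) = 0.940

0.940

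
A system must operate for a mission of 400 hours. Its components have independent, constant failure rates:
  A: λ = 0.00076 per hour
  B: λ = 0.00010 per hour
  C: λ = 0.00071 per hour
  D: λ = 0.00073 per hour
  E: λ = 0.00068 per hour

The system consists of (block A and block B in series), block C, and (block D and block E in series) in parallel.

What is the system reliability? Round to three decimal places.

R(A) = exp(−0.00076 × 400) = 0.73786
R(B) = exp(−0.00010 × 400) = 0.96079
R(C) = exp(−0.00071 × 400) = 0.75277
R(D) = exp(−0.00073 × 400) = 0.74677
R(E) = exp(−0.00068 × 400) = 0.76185
Series (A and B): 0.73786 × 0.96079 = 0.70893
Series (D and E): 0.74677 × 0.76185 = 0.56893
Parallel ([0.70893], C, and [0.56893]): 1 − (1 − 0.70893)(1 − 0.75277)(1 − 0.56893) = 0.969

0.969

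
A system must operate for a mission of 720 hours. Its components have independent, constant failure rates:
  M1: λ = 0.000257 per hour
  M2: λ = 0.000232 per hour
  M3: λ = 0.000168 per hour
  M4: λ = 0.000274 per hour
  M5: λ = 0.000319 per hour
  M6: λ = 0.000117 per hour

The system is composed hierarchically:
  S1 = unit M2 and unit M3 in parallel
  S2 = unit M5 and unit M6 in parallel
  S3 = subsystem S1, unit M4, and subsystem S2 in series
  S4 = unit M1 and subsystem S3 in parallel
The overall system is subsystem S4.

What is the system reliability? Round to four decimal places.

0.9651

R(M1) = exp(−0.000257 × 720) = 0.831071
R(M2) = exp(−0.000232 × 720) = 0.846166
R(M3) = exp(−0.000168 × 720) = 0.886069
R(M4) = exp(−0.000274 × 720) = 0.820961
R(M5) = exp(−0.000319 × 720) = 0.794788
R(M6) = exp(−0.000117 × 720) = 0.919211
Parallel (M2 and M3): 1 − (1 − 0.846166)(1 − 0.886069) = 0.982474
Parallel (M5 and M6): 1 − (1 − 0.794788)(1 − 0.919211) = 0.983421
Series ([0.982474], M4, and [0.983421]): 0.982474 × 0.820961 × 0.983421 = 0.793201
Parallel (M1 and [0.793201]): 1 − (1 − 0.831071)(1 − 0.793201) = 0.9651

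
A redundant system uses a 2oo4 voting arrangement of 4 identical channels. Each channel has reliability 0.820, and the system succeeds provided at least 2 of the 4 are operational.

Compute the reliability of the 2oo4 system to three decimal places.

R = Σ_{i=2}^{4} C(4,i) p^i (1−p)^{4−i} with p = 0.820
C(4,2)·0.820^2·0.180^2 = 0.13071
C(4,3)·0.820^3·0.180^1 = 0.39698
C(4,4)·0.820^4·0.180^0 = 0.45212
Sum = 0.980

0.980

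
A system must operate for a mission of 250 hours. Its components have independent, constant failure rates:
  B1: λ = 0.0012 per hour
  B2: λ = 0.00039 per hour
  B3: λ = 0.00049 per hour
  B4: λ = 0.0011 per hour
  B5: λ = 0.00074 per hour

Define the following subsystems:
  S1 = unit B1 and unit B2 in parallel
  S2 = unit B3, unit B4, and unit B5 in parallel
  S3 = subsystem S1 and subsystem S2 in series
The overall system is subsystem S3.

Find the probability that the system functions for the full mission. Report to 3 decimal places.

0.971

R(B1) = exp(−0.0012 × 250) = 0.74082
R(B2) = exp(−0.00039 × 250) = 0.90710
R(B3) = exp(−0.00049 × 250) = 0.88471
R(B4) = exp(−0.0011 × 250) = 0.75957
R(B5) = exp(−0.00074 × 250) = 0.83110
Parallel (B1 and B2): 1 − (1 − 0.74082)(1 − 0.90710) = 0.97592
Parallel (B3, B4, and B5): 1 − (1 − 0.88471)(1 − 0.75957)(1 − 0.83110) = 0.99532
Series ([0.97592] and [0.99532]): 0.97592 × 0.99532 = 0.971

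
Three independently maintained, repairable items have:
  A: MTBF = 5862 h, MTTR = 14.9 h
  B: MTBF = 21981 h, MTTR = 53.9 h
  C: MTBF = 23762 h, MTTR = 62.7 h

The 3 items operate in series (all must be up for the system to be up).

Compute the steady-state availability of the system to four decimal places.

0.9924

A(A) = MTBF/(MTBF+MTTR) = 5862/(5862+14.9) = 0.997465
A(B) = MTBF/(MTBF+MTTR) = 21981/(21981+53.9) = 0.997554
A(C) = MTBF/(MTBF+MTTR) = 23762/(23762+62.7) = 0.997368
Series availability: 0.997465 × 0.997554 × 0.997368 = 0.9924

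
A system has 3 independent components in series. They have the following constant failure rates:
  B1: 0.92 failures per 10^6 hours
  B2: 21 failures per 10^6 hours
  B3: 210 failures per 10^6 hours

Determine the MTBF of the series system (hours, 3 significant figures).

Series of exponential components: λ_sys = Σ λ_i
λ_sys = 0.00000092 + 0.000021 + 0.00021 = 2.3192e-04 /h
MTBF = 1 / λ_sys = 4310 h

4310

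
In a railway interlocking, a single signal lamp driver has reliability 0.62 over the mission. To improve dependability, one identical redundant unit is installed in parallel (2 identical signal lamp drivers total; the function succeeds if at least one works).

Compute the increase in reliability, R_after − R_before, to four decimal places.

0.2356

R_before = 0.62
R_after = 1 − (1 − 0.62)^2 = 0.8556
ΔR = 0.8556 − 0.62 = 0.2356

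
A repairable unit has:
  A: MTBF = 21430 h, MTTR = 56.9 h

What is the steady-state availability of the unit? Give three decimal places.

A(A) = MTBF/(MTBF+MTTR) = 21430/(21430+56.9) = 0.997

0.997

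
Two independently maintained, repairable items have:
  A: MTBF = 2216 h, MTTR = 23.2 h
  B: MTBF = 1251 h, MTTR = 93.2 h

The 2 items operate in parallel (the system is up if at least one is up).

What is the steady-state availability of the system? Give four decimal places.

A(A) = MTBF/(MTBF+MTTR) = 2216/(2216+23.2) = 0.989639
A(B) = MTBF/(MTBF+MTTR) = 1251/(1251+93.2) = 0.930665
Parallel availability: 1 − (1 − 0.989639)(1 − 0.930665) = 0.9993

0.9993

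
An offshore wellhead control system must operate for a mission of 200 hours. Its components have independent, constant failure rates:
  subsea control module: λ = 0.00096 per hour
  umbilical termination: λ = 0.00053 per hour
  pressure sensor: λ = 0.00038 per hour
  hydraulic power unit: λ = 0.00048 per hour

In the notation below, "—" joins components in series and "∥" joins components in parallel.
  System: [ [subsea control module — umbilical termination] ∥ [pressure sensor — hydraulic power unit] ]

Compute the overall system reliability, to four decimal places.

R(subsea control module) = exp(−0.00096 × 200) = 0.825307
R(umbilical termination) = exp(−0.00053 × 200) = 0.899425
R(pressure sensor) = exp(−0.00038 × 200) = 0.926816
R(hydraulic power unit) = exp(−0.00048 × 200) = 0.908464
Series (subsea control module and umbilical termination): 0.825307 × 0.899425 = 0.742302
Series (pressure sensor and hydraulic power unit): 0.926816 × 0.908464 = 0.841979
Parallel ([0.742302] and [0.841979]): 1 − (1 − 0.742302)(1 − 0.841979) = 0.9593

0.9593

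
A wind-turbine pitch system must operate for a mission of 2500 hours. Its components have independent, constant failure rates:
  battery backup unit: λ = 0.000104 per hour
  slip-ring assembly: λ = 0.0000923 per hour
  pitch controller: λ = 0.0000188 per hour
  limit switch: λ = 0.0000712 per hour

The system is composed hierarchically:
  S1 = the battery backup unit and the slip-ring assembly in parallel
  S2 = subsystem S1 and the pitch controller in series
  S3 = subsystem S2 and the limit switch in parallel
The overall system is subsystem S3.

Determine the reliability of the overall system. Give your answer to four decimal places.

R(battery backup unit) = exp(−0.000104 × 2500) = 0.771052
R(slip-ring assembly) = exp(−0.0000923 × 2500) = 0.793938
R(pitch controller) = exp(−0.0000188 × 2500) = 0.954087
R(limit switch) = exp(−0.0000712 × 2500) = 0.836942
Parallel (battery backup unit and slip-ring assembly): 1 − (1 − 0.771052)(1 − 0.793938) = 0.952823
Series ([0.952823] and pitch controller): 0.952823 × 0.954087 = 0.909076
Parallel ([0.909076] and limit switch): 1 − (1 − 0.909076)(1 − 0.836942) = 0.9852

0.9852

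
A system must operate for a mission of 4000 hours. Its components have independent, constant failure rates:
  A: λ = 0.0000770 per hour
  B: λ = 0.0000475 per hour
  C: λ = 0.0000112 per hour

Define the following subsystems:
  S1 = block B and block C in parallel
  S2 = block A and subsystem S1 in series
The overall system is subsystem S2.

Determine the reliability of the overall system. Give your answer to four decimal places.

R(A) = exp(−0.0000770 × 4000) = 0.734915
R(B) = exp(−0.0000475 × 4000) = 0.826959
R(C) = exp(−0.0000112 × 4000) = 0.956189
Parallel (B and C): 1 − (1 − 0.826959)(1 − 0.956189) = 0.992419
Series (A and [0.992419]): 0.734915 × 0.992419 = 0.7293

0.7293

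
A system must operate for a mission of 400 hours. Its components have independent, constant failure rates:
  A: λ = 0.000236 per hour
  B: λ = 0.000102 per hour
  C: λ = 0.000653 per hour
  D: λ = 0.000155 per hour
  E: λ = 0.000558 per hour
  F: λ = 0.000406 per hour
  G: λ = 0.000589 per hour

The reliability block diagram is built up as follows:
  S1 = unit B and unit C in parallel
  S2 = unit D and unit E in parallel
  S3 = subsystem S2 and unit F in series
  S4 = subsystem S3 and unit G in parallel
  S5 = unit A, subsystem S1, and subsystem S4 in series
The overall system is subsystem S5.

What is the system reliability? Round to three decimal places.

R(A) = exp(−0.000236 × 400) = 0.90992
R(B) = exp(−0.000102 × 400) = 0.96002
R(C) = exp(−0.000653 × 400) = 0.77013
R(D) = exp(−0.000155 × 400) = 0.93988
R(E) = exp(−0.000558 × 400) = 0.79995
R(F) = exp(−0.000406 × 400) = 0.85010
R(G) = exp(−0.000589 × 400) = 0.79010
Parallel (B and C): 1 − (1 − 0.96002)(1 − 0.77013) = 0.99081
Parallel (D and E): 1 − (1 − 0.93988)(1 − 0.79995) = 0.98797
Series ([0.98797] and F): 0.98797 × 0.85010 = 0.83987
Parallel ([0.83987] and G): 1 − (1 − 0.83987)(1 − 0.79010) = 0.96639
Series (A, [0.99081], and [0.96639]): 0.90992 × 0.99081 × 0.96639 = 0.871

0.871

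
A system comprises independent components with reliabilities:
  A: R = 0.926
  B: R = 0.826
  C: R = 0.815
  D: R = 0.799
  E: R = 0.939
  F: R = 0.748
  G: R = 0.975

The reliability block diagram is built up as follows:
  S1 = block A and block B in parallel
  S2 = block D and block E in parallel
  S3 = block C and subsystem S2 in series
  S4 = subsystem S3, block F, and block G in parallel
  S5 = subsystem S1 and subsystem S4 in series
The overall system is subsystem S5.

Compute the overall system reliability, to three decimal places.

Parallel (A and B): 1 − (1 − 0.92600)(1 − 0.82600) = 0.98712
Parallel (D and E): 1 − (1 − 0.79900)(1 − 0.93900) = 0.98774
Series (C and [0.98774]): 0.81500 × 0.98774 = 0.80501
Parallel ([0.80501], F, and G): 1 − (1 − 0.80501)(1 − 0.74800)(1 − 0.97500) = 0.99877
Series ([0.98712] and [0.99877]): 0.98712 × 0.99877 = 0.986

0.986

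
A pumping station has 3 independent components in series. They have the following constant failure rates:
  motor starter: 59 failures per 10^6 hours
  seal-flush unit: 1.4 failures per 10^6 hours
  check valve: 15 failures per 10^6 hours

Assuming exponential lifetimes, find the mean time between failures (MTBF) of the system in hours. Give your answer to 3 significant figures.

Series of exponential components: λ_sys = Σ λ_i
λ_sys = 0.000059 + 0.0000014 + 0.000015 = 7.5400e-05 /h
MTBF = 1 / λ_sys = 13300 h

13300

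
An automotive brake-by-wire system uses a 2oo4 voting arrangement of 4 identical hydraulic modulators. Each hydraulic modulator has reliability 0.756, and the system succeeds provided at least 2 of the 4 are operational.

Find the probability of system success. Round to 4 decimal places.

R = Σ_{i=2}^{4} C(4,i) p^i (1−p)^{4−i} with p = 0.756
C(4,2)·0.756^2·0.244^2 = 0.204162
C(4,3)·0.756^3·0.244^1 = 0.421711
C(4,4)·0.756^4·0.244^0 = 0.326653
Sum = 0.9525

0.9525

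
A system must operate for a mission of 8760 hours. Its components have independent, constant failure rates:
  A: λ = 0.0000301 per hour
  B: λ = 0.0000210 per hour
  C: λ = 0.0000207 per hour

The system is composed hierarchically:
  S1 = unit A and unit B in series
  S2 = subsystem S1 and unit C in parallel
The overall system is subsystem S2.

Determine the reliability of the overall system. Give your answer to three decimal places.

0.940

R(A) = exp(−0.0000301 × 8760) = 0.76822
R(B) = exp(−0.0000210 × 8760) = 0.83197
R(C) = exp(−0.0000207 × 8760) = 0.83416
Series (A and B): 0.76822 × 0.83197 = 0.63914
Parallel ([0.63914] and C): 1 − (1 − 0.63914)(1 − 0.83416) = 0.940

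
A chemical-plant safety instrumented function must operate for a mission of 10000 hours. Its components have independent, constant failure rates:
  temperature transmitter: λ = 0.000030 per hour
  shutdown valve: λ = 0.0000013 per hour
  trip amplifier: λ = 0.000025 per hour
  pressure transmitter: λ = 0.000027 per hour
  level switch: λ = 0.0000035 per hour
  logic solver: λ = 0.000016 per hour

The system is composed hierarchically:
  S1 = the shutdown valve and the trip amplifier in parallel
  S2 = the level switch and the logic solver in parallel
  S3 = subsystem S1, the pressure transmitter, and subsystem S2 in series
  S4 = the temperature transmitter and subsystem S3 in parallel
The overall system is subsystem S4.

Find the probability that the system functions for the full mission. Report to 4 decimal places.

0.9371

R(temperature transmitter) = exp(−0.000030 × 10000) = 0.740818
R(shutdown valve) = exp(−0.0000013 × 10000) = 0.987084
R(trip amplifier) = exp(−0.000025 × 10000) = 0.778801
R(pressure transmitter) = exp(−0.000027 × 10000) = 0.763379
R(level switch) = exp(−0.0000035 × 10000) = 0.965605
R(logic solver) = exp(−0.000016 × 10000) = 0.852144
Parallel (shutdown valve and trip amplifier): 1 − (1 − 0.987084)(1 − 0.778801) = 0.997143
Parallel (level switch and logic solver): 1 − (1 − 0.965605)(1 − 0.852144) = 0.994914
Series ([0.997143], pressure transmitter, and [0.994914]): 0.997143 × 0.763379 × 0.994914 = 0.757327
Parallel (temperature transmitter and [0.757327]): 1 − (1 − 0.740818)(1 − 0.757327) = 0.9371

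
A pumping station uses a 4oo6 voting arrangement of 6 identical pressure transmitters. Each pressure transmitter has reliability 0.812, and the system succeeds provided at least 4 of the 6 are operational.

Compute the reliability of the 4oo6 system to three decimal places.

0.915

R = Σ_{i=4}^{6} C(6,i) p^i (1−p)^{6−i} with p = 0.812
C(6,4)·0.812^4·0.188^2 = 0.23048
C(6,5)·0.812^5·0.188^1 = 0.39819
C(6,6)·0.812^6·0.188^0 = 0.28664
Sum = 0.915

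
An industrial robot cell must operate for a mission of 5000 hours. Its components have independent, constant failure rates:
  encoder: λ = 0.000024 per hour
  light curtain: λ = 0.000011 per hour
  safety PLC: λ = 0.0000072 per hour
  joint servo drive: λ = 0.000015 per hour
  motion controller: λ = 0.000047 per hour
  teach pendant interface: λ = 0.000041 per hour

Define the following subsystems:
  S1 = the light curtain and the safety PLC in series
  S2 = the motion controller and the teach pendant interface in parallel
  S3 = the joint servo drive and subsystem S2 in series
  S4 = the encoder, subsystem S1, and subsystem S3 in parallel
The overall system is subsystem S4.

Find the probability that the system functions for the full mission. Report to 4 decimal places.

R(encoder) = exp(−0.000024 × 5000) = 0.886920
R(light curtain) = exp(−0.000011 × 5000) = 0.946485
R(safety PLC) = exp(−0.0000072 × 5000) = 0.964640
R(joint servo drive) = exp(−0.000015 × 5000) = 0.927743
R(motion controller) = exp(−0.000047 × 5000) = 0.790571
R(teach pendant interface) = exp(−0.000041 × 5000) = 0.814647
Series (light curtain and safety PLC): 0.946485 × 0.964640 = 0.913017
Parallel (motion controller and teach pendant interface): 1 − (1 − 0.790571)(1 − 0.814647) = 0.961182
Series (joint servo drive and [0.961182]): 0.927743 × 0.961182 = 0.891730
Parallel (encoder, [0.913017], and [0.891730]): 1 − (1 − 0.886920)(1 − 0.913017)(1 − 0.891730) = 0.9989

0.9989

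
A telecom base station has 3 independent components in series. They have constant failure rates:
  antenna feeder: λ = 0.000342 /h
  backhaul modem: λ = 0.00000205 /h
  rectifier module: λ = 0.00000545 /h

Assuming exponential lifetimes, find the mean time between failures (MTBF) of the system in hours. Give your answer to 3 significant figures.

Series of exponential components: λ_sys = Σ λ_i
λ_sys = 0.000342 + 0.00000205 + 0.00000545 = 3.4950e-04 /h
MTBF = 1 / λ_sys = 2860 h

2860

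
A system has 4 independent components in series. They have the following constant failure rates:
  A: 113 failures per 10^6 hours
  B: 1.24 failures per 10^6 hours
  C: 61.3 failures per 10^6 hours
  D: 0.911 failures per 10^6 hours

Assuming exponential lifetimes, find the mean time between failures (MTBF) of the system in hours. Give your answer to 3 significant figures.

5670

Series of exponential components: λ_sys = Σ λ_i
λ_sys = 0.000113 + 0.00000124 + 0.0000613 + 0.000000911 = 1.7645e-04 /h
MTBF = 1 / λ_sys = 5670 h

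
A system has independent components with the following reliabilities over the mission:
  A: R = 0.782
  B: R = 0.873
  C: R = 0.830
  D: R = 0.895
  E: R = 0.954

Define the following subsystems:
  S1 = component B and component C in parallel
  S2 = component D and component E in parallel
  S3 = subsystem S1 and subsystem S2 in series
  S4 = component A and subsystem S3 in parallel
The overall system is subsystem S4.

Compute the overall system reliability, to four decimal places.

0.9943

Parallel (B and C): 1 − (1 − 0.873000)(1 − 0.830000) = 0.978410
Parallel (D and E): 1 − (1 − 0.895000)(1 − 0.954000) = 0.995170
Series ([0.978410] and [0.995170]): 0.978410 × 0.995170 = 0.973684
Parallel (A and [0.973684]): 1 − (1 − 0.782000)(1 − 0.973684) = 0.9943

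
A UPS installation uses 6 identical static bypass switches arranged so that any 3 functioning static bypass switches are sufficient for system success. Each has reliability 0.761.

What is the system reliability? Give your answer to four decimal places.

0.9679

R = Σ_{i=3}^{6} C(6,i) p^i (1−p)^{6−i} with p = 0.761
C(6,3)·0.761^3·0.239^3 = 0.120331
C(6,4)·0.761^4·0.239^2 = 0.287360
C(6,5)·0.761^5·0.239^1 = 0.365993
C(6,6)·0.761^6·0.239^0 = 0.194226
Sum = 0.9679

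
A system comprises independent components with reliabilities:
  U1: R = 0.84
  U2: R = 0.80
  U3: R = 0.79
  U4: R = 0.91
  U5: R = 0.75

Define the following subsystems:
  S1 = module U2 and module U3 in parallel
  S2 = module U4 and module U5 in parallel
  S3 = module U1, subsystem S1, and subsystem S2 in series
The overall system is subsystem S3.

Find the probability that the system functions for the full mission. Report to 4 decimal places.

Parallel (U2 and U3): 1 − (1 − 0.800000)(1 − 0.790000) = 0.958000
Parallel (U4 and U5): 1 − (1 − 0.910000)(1 − 0.750000) = 0.977500
Series (U1, [0.958000], and [0.977500]): 0.840000 × 0.958000 × 0.977500 = 0.7866

0.7866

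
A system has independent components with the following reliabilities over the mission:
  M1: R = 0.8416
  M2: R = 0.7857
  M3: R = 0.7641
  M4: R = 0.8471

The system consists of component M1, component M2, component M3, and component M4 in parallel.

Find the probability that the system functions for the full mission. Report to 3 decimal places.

0.999

Parallel (M1, M2, M3, and M4): 1 − (1 − 0.84160)(1 − 0.78570)(1 − 0.76410)(1 − 0.84710) = 0.999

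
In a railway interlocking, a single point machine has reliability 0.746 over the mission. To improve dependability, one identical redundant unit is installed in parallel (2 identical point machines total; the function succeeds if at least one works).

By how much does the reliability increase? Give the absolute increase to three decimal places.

R_before = 0.746
R_after = 1 − (1 − 0.746)^2 = 0.935
ΔR = 0.935 − 0.746 = 0.189

0.189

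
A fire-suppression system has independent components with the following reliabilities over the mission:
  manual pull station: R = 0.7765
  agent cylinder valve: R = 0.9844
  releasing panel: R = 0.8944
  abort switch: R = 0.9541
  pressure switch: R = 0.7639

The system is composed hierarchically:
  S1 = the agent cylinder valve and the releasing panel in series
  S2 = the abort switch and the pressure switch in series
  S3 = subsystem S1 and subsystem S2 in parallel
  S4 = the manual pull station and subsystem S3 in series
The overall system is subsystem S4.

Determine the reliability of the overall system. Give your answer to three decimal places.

0.751

Series (agent cylinder valve and releasing panel): 0.98440 × 0.89440 = 0.88045
Series (abort switch and pressure switch): 0.95410 × 0.76390 = 0.72884
Parallel ([0.88045] and [0.72884]): 1 − (1 − 0.88045)(1 − 0.72884) = 0.96758
Series (manual pull station and [0.96758]): 0.77650 × 0.96758 = 0.751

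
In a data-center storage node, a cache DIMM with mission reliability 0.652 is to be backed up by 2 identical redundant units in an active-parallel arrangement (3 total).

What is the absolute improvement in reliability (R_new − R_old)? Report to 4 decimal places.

0.3059

R_before = 0.652
R_after = 1 − (1 − 0.652)^3 = 0.9579
ΔR = 0.9579 − 0.652 = 0.3059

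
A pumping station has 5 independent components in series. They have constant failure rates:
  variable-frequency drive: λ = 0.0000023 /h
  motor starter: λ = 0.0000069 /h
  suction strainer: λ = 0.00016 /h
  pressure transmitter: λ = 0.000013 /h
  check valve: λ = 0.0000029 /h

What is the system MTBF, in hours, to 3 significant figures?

5400

Series of exponential components: λ_sys = Σ λ_i
λ_sys = 0.0000023 + 0.0000069 + 0.00016 + 0.000013 + 0.0000029 = 1.8510e-04 /h
MTBF = 1 / λ_sys = 5400 h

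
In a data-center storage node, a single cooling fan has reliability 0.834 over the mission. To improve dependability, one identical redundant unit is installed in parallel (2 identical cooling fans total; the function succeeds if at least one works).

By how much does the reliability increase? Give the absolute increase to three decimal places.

R_before = 0.834
R_after = 1 − (1 − 0.834)^2 = 0.972
ΔR = 0.972 − 0.834 = 0.138

0.138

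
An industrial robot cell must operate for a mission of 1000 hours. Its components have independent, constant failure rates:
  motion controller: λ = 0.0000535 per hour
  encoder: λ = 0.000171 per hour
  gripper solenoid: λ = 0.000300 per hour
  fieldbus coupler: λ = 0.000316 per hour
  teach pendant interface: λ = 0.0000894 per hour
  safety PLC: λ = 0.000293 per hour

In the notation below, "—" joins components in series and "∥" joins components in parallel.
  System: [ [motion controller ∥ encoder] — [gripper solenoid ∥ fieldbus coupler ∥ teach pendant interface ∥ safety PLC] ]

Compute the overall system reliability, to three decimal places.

R(motion controller) = exp(−0.0000535 × 1000) = 0.94791
R(encoder) = exp(−0.000171 × 1000) = 0.84282
R(gripper solenoid) = exp(−0.000300 × 1000) = 0.74082
R(fieldbus coupler) = exp(−0.000316 × 1000) = 0.72906
R(teach pendant interface) = exp(−0.0000894 × 1000) = 0.91448
R(safety PLC) = exp(−0.000293 × 1000) = 0.74602
Parallel (motion controller and encoder): 1 − (1 − 0.94791)(1 − 0.84282) = 0.99181
Parallel (gripper solenoid, fieldbus coupler, teach pendant interface, and safety PLC): 1 − (1 − 0.74082)(1 − 0.72906)(1 − 0.91448)(1 − 0.74602) = 0.99847
Series ([0.99181] and [0.99847]): 0.99181 × 0.99847 = 0.990

0.990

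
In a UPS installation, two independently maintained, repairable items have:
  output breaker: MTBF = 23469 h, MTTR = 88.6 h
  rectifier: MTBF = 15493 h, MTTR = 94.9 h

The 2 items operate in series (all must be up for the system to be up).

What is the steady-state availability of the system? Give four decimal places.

A(output breaker) = MTBF/(MTBF+MTTR) = 23469/(23469+88.6) = 0.996239
A(rectifier) = MTBF/(MTBF+MTTR) = 15493/(15493+94.9) = 0.993912
Series availability: 0.996239 × 0.993912 = 0.9902

0.9902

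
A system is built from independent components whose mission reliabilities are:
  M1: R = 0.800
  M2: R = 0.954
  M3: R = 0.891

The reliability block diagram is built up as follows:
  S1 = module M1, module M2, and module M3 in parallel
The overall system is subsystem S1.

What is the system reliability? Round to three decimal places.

0.999

Parallel (M1, M2, and M3): 1 − (1 − 0.80000)(1 − 0.95400)(1 − 0.89100) = 0.999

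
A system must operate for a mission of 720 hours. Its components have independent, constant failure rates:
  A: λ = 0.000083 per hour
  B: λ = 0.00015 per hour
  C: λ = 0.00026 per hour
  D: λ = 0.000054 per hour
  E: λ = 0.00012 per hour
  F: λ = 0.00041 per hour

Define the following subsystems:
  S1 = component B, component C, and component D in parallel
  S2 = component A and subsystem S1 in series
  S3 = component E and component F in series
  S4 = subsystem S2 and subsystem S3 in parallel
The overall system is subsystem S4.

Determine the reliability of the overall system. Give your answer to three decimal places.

0.981

R(A) = exp(−0.000083 × 720) = 0.94199
R(B) = exp(−0.00015 × 720) = 0.89763
R(C) = exp(−0.00026 × 720) = 0.82928
R(D) = exp(−0.000054 × 720) = 0.96187
R(E) = exp(−0.00012 × 720) = 0.91723
R(F) = exp(−0.00041 × 720) = 0.74438
Parallel (B, C, and D): 1 − (1 − 0.89763)(1 − 0.82928)(1 − 0.96187) = 0.99933
Series (A and [0.99933]): 0.94199 × 0.99933 = 0.94136
Series (E and F): 0.91723 × 0.74438 = 0.68277
Parallel ([0.94136] and [0.68277]): 1 − (1 − 0.94136)(1 − 0.68277) = 0.981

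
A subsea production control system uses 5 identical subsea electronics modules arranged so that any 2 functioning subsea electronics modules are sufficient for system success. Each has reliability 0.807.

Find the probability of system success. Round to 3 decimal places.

R = Σ_{i=2}^{5} C(5,i) p^i (1−p)^{5−i} with p = 0.807
C(5,2)·0.807^2·0.193^3 = 0.04682
C(5,3)·0.807^3·0.193^2 = 0.19577
C(5,4)·0.807^4·0.193^1 = 0.40928
C(5,5)·0.807^5·0.193^0 = 0.34227
Sum = 0.994

0.994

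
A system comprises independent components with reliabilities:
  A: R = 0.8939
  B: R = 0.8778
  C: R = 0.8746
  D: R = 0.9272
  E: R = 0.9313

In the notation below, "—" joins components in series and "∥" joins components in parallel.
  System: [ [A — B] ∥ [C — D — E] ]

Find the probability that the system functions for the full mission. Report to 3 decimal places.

0.947

Series (A and B): 0.89390 × 0.87780 = 0.78467
Series (C, D, and E): 0.87460 × 0.92720 × 0.93130 = 0.75522
Parallel ([0.78467] and [0.75522]): 1 − (1 − 0.78467)(1 − 0.75522) = 0.947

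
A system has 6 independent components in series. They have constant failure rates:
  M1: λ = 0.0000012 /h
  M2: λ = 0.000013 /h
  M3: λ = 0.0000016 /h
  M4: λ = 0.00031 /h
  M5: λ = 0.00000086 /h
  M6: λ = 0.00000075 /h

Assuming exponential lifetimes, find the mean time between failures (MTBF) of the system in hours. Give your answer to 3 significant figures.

3050

Series of exponential components: λ_sys = Σ λ_i
λ_sys = 0.0000012 + 0.000013 + 0.0000016 + 0.00031 + 0.00000086 + 0.00000075 = 3.2741e-04 /h
MTBF = 1 / λ_sys = 3050 h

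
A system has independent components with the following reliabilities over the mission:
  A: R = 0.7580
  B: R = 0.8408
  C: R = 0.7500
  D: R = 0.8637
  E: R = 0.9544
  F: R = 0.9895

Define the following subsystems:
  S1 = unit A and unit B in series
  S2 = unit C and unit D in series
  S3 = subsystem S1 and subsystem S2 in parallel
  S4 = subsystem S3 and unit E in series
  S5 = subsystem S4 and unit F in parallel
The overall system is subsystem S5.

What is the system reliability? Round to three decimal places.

Series (A and B): 0.75800 × 0.84080 = 0.63733
Series (C and D): 0.75000 × 0.86370 = 0.64778
Parallel ([0.63733] and [0.64778]): 1 − (1 − 0.63733)(1 − 0.64778) = 0.87226
Series ([0.87226] and E): 0.87226 × 0.95440 = 0.83248
Parallel ([0.83248] and F): 1 − (1 − 0.83248)(1 − 0.98950) = 0.998

0.998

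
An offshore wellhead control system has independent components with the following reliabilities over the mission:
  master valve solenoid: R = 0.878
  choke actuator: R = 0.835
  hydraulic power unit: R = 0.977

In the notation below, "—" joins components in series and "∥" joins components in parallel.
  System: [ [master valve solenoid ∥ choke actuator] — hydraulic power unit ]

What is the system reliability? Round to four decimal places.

Parallel (master valve solenoid and choke actuator): 1 − (1 − 0.878000)(1 − 0.835000) = 0.979870
Series ([0.979870] and hydraulic power unit): 0.979870 × 0.977000 = 0.9573

0.9573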